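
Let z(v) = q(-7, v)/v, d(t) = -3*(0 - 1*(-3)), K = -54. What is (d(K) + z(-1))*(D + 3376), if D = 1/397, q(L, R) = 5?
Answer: -18763822/397 ≈ -47264.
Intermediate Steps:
d(t) = -9 (d(t) = -3*(0 + 3) = -3*3 = -9)
z(v) = 5/v
D = 1/397 ≈ 0.0025189
(d(K) + z(-1))*(D + 3376) = (-9 + 5/(-1))*(1/397 + 3376) = (-9 + 5*(-1))*(1340273/397) = (-9 - 5)*(1340273/397) = -14*1340273/397 = -18763822/397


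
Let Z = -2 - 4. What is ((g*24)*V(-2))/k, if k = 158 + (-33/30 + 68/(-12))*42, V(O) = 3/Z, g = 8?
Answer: 480/631 ≈ 0.76070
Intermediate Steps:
Z = -6
V(O) = -½ (V(O) = 3/(-6) = 3*(-⅙) = -½)
k = -631/5 (k = 158 + (-33*1/30 + 68*(-1/12))*42 = 158 + (-11/10 - 17/3)*42 = 158 - 203/30*42 = 158 - 1421/5 = -631/5 ≈ -126.20)
((g*24)*V(-2))/k = ((8*24)*(-½))/(-631/5) = (192*(-½))*(-5/631) = -96*(-5/631) = 480/631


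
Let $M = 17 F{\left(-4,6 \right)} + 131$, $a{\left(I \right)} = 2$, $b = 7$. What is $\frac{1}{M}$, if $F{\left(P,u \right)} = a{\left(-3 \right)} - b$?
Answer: $\frac{1}{46} \approx 0.021739$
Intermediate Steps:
$F{\left(P,u \right)} = -5$ ($F{\left(P,u \right)} = 2 - 7 = -5$)
$M = 46$ ($M = 17 \left(-5\right) + 131 = -85 + 131 = 46$)
$\frac{1}{M} = \frac{1}{46}$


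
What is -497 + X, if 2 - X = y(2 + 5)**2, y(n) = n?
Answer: -544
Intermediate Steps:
X = -47 (X = 2 - (2 + 5)**2 = 2 - 1*7**2 = 2 - 1*49 = 2 - 49 = -47)
-497 + X = -497 - 47 = -544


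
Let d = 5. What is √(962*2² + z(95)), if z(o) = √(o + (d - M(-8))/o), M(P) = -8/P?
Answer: √(34728200 + 95*√857755)/95 ≈ 62.111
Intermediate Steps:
z(o) = √(o + 4/o) (z(o) = √(o + (5 - (-8)/(-8))/o) = √(o + (5 - (-8)*(-1)/8)/o) = √(o + (5 - 1*1)/o) = √(o + (5 - 1)/o) = √(o + 4/o))
√(962*2² + z(95)) = √(962*2² + √(95 + 4/95)) = √(962*4 + √(95 + 4*(1/95))) = √(3848 + √(95 + 4/95)) = √(3848 + √(9029/95)) = √(3848 + √857755/95)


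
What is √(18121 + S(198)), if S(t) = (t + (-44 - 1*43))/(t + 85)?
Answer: √1451324182/283 ≈ 134.62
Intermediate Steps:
S(t) = (-87 + t)/(85 + t) (S(t) = (t + (-44 - 43))/(85 + t) = (t - 87)/(85 + t) = (-87 + t)/(85 + t))
√(18121 + S(198)) = √(18121 + (-87 + 198)/(85 + 198)) = √(18121 + 111/283) = √(5128354/283) = √1451324182/283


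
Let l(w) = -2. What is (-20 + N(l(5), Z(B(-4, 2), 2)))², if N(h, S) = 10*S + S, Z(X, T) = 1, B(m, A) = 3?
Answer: 81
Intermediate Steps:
N(h, S) = 11*S
(-20 + N(l(5), Z(B(-4, 2), 2)))² = (-20 + 11*1)² = (-20 + 11)² = (-9)² = 81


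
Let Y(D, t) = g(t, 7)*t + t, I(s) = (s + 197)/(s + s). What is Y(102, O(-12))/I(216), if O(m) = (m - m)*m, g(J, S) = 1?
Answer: 0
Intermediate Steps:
O(m) = 0 (O(m) = 0*m = 0)
I(s) = (197 + s)/(2*s) (I(s) = (197 + s)/((2*s)) = (197 + s)*(1/(2*s)) = (197 + s)/(2*s))
Y(D, t) = 2*t (Y(D, t) = 1*t + t = t + t = 2*t)
Y(102, O(-12))/I(216) = (2*0)/(((1/2)*(197 + 216)/216)) = 0/(((1/2)*(1/216)*413)) = 0/(413/432) = 0*(432/413) = 0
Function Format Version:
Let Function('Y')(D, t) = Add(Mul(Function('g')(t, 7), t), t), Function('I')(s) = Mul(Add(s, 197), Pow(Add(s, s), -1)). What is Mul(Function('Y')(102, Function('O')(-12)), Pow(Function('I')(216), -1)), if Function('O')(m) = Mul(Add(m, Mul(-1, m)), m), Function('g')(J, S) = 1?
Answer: 0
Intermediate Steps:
Function('O')(m) = 0 (Function('O')(m) = Mul(0, m) = 0)
Function('I')(s) = Mul(Rational(1, 2), Pow(s, -1), Add(197, s)) (Function('I')(s) = Mul(Add(197, s), Pow(Mul(2, s), -1)) = Mul(Add(197, s), Mul(Rational(1, 2), Pow(s, -1))) = Mul(Rational(1, 2), Pow(s, -1), Add(197, s)))
Function('Y')(D, t) = Mul(2, t) (Function('Y')(D, t) = Add(Mul(1, t), t) = Add(t, t) = Mul(2, t))
Mul(Function('Y')(102, Function('O')(-12)), Pow(Function('I')(216), -1)) = Mul(Mul(2, 0), Pow(Mul(Rational(1, 2), Pow(216, -1), Add(197, 216)), -1)) = Mul(0, Pow(Mul(Rational(1, 2), Rational(1, 216), 413), -1)) = Mul(0, Pow(Rational(413, 432), -1)) = Mul(0, Rational(432, 413)) = 0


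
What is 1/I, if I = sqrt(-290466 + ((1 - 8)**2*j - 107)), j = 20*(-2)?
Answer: -I*sqrt(292533)/292533 ≈ -0.0018489*I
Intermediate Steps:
j = -40
I = I*sqrt(292533) (I = sqrt(-290466 + ((1 - 8)**2*(-40) - 107)) = sqrt(-290466 + ((-7)**2*(-40) - 107)) = sqrt(-290466 + (49*(-40) - 107)) = sqrt(-290466 + (-1960 - 107)) = sqrt(-290466 - 2067) = sqrt(-292533) = I*sqrt(292533) ≈ 540.86*I)
1/I = 1/(I*sqrt(292533)) = -I*sqrt(292533)/292533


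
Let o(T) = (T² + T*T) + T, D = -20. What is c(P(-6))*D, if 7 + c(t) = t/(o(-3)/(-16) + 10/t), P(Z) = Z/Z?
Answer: 3996/29 ≈ 137.79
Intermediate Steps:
o(T) = T + 2*T² (o(T) = (T² + T²) + T = 2*T² + T = T + 2*T²)
P(Z) = 1
c(t) = -7 + t/(-15/16 + 10/t) (c(t) = -7 + t/(-3*(1 + 2*(-3))/(-16) + 10/t) = -7 + t/(-3*(1 - 6)*(-1/16) + 10/t) = -7 + t/(-3*(-5)*(-1/16) + 10/t) = -7 + t/(15*(-1/16) + 10/t) = -7 + t/(-15/16 + 10/t))
c(P(-6))*D = ((1120 - 105*1 - 16*1²)/(5*(-32 + 3*1)))*(-20) = ((1120 - 105 - 16*1)/(5*(-32 + 3)))*(-20) = ((⅕)*(1120 - 105 - 16)/(-29))*(-20) = ((⅕)*(-1/29)*999)*(-20) = -999/145*(-20) = 3996/29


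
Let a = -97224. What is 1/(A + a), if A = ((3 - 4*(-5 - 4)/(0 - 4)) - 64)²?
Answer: -1/92324 ≈ -1.0831e-5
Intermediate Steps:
A = 4900 (A = ((3 - (-36)/(-4)) - 64)² = ((3 - (-36)*(-1)/4) - 64)² = ((3 - 4*9/4) - 64)² = ((3 - 9) - 64)² = (-6 - 64)² = (-70)² = 4900)
1/(A + a) = 1/(4900 - 97224) = 1/(-92324) = -1/92324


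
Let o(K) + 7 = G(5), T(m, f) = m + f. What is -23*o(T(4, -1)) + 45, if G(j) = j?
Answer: 91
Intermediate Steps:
T(m, f) = f + m
o(K) = -2 (o(K) = -7 + 5 = -2)
-23*o(T(4, -1)) + 45 = -23*(-2) + 45 = 46 + 45 = 91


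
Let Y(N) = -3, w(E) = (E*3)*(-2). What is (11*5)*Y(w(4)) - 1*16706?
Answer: -16871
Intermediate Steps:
w(E) = -6*E (w(E) = (3*E)*(-2) = -6*E)
(11*5)*Y(w(4)) - 1*16706 = (11*5)*(-3) - 1*16706 = 55*(-3) - 16706 = -165 - 16706 = -16871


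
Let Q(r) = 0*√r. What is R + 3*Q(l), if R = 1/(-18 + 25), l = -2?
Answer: ⅐ ≈ 0.14286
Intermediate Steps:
Q(r) = 0
R = ⅐ (R = 1/7 = ⅐ ≈ 0.14286)
R + 3*Q(l) = ⅐ + 3*0 = ⅐ + 0 = ⅐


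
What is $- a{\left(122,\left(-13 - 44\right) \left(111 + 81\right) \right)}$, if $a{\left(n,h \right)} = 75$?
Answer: $-75$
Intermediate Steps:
$- a{\left(122,\left(-13 - 44\right) \left(111 + 81\right) \right)} = \left(-1\right) 75 = -75$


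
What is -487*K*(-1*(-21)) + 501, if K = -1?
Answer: 10728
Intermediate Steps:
-487*K*(-1*(-21)) + 501 = -(-487)*(-1*(-21)) + 501 = -(-487)*21 + 501 = -487*(-21) + 501 = 10227 + 501 = 10728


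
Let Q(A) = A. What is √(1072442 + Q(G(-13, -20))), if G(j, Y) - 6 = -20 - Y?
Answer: 8*√16757 ≈ 1035.6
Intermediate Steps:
G(j, Y) = -14 - Y (G(j, Y) = 6 + (-20 - Y) = -14 - Y)
√(1072442 + Q(G(-13, -20))) = √(1072442 + (-14 - 1*(-20))) = √(1072442 + (-14 + 20)) = √(1072442 + 6) = √1072448 = 8*√16757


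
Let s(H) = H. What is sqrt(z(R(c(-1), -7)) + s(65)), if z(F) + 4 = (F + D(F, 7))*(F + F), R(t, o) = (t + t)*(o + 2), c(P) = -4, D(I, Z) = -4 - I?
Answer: I*sqrt(259) ≈ 16.093*I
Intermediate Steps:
R(t, o) = 2*t*(2 + o) (R(t, o) = (2*t)*(2 + o) = 2*t*(2 + o))
z(F) = -4 - 8*F (z(F) = -4 + (F + (-4 - F))*(F + F) = -4 - 8*F)
sqrt(z(R(c(-1), -7)) + s(65)) = sqrt((-4 - 16*(-4)*(2 - 7)) + 65) = sqrt((-4 - 16*(-4)*(-5)) + 65) = sqrt((-4 - 8*40) + 65) = sqrt((-4 - 320) + 65) = sqrt(-324 + 65) = sqrt(-259) = I*sqrt(259)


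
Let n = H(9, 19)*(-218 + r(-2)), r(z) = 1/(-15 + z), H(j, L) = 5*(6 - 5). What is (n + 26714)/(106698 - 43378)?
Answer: 435603/1076440 ≈ 0.40467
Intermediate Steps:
H(j, L) = 5 (H(j, L) = 5*1 = 5)
n = -18535/17 (n = 5*(-218 + 1/(-15 - 2)) = 5*(-218 + 1/(-17)) = 5*(-218 - 1/17) = 5*(-3707/17) = -18535/17 ≈ -1090.3)
(n + 26714)/(106698 - 43378) = (-18535/17 + 26714)/(106698 - 43378) = (435603/17)/63320 = (435603/17)*(1/63320) = 435603/1076440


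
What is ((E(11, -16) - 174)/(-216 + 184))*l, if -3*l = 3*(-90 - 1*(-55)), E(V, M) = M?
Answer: 3325/16 ≈ 207.81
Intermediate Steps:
l = 35 (l = -(-90 - 1*(-55)) = -(-90 + 55) = -(-35) = -1/3*(-105) = 35)
((E(11, -16) - 174)/(-216 + 184))*l = ((-16 - 174)/(-216 + 184))*35 = -190/(-32)*35 = -190*(-1/32)*35 = (95/16)*35 = 3325/16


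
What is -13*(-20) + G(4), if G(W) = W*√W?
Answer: 268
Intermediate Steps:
G(W) = W^(3/2)
-13*(-20) + G(4) = -13*(-20) + 4^(3/2) = 260 + 8 = 268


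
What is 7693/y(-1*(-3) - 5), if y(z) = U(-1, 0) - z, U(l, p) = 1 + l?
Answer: 7693/2 ≈ 3846.5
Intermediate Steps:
y(z) = -z (y(z) = (1 - 1) - z = 0 - z = -z)
7693/y(-1*(-3) - 5) = 7693/((-(-1*(-3) - 5))) = 7693/((-(3 - 5))) = 7693/((-1*(-2))) = 7693/2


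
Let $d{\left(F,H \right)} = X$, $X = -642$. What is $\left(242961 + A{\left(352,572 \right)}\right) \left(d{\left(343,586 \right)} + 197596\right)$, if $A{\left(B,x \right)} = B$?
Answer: $47921468602$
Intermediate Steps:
$d{\left(F,H \right)} = -642$
$\left(242961 + A{\left(352,572 \right)}\right) \left(d{\left(343,586 \right)} + 197596\right) = \left(242961 + 352\right) \left(-642 + 197596\right) = 243313 \cdot 196954 = 47921468602$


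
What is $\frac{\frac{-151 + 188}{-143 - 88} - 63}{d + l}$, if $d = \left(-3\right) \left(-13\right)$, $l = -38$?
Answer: $- \frac{14590}{231} \approx -63.16$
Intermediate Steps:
$d = 39$
$\frac{\frac{-151 + 188}{-143 - 88} - 63}{d + l} = \frac{\frac{-151 + 188}{-143 - 88} - 63}{39 - 38} = \frac{\frac{37}{-231} - 63}{1} = \left(37 \left(- \frac{1}{231}\right) - 63\right) 1 = \left(- \frac{37}{231} - 63\right) 1 = \left(- \frac{14590}{231}\right) 1 = - \frac{14590}{231}$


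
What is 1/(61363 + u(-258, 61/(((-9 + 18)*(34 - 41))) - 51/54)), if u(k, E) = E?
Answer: 126/7731497 ≈ 1.6297e-5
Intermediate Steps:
1/(61363 + u(-258, 61/(((-9 + 18)*(34 - 41))) - 51/54)) = 1/(61363 + (61/(((-9 + 18)*(34 - 41))) - 51/54)) = 1/(61363 + (61/((9*(-7))) - 51*1/54)) = 1/(61363 + (61/(-63) - 17/18)) = 1/(61363 + (61*(-1/63) - 17/18)) = 1/(61363 + (-61/63 - 17/18)) = 1/(61363 - 241/126) = 1/(7731497/126) = 126/7731497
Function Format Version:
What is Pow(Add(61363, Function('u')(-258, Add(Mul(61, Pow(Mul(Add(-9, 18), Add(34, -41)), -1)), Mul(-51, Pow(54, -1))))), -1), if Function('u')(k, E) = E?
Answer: Rational(126, 7731497) ≈ 1.6297e-5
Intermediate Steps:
Pow(Add(61363, Function('u')(-258, Add(Mul(61, Pow(Mul(Add(-9, 18), Add(34, -41)), -1)), Mul(-51, Pow(54, -1))))), -1) = Pow(Add(61363, Add(Mul(61, Pow(Mul(Add(-9, 18), Add(34, -41)), -1)), Mul(-51, Pow(54, -1)))), -1) = Pow(Add(61363, Add(Mul(61, Pow(Mul(9, -7), -1)), Mul(-51, Rational(1, 54)))), -1) = Pow(Add(61363, Add(Mul(61, Pow(-63, -1)), Rational(-17, 18))), -1) = Pow(Add(61363, Add(Mul(61, Rational(-1, 63)), Rational(-17, 18))), -1) = Pow(Add(61363, Add(Rational(-61, 63), Rational(-17, 18))), -1) = Pow(Add(61363, Rational(-241, 126)), -1) = Pow(Rational(7731497, 126), -1) = Rational(126, 7731497)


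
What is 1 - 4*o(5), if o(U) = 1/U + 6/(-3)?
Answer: 41/5 ≈ 8.2000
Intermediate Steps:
o(U) = -2 + 1/U (o(U) = 1/U + 6*(-1/3) = 1/U - 2 = -2 + 1/U)
1 - 4*o(5) = 1 - 4*(-2 + 1/5) = 1 - 4*(-9/5) = 1 + 36/5 = 41/5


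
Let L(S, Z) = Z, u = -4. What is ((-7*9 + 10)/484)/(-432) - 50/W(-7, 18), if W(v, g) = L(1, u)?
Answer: 2613653/209088 ≈ 12.500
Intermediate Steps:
W(v, g) = -4
((-7*9 + 10)/484)/(-432) - 50/W(-7, 18) = ((-7*9 + 10)/484)/(-432) - 50/(-4) = ((-63 + 10)*(1/484))*(-1/432) - 50*(-¼) = -53*1/484*(-1/432) + 25/2 = -53/484*(-1/432) + 25/2 = 53/209088 + 25/2 = 2613653/209088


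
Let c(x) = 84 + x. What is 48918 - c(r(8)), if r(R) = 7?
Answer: 48827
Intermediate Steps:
48918 - c(r(8)) = 48918 - (84 + 7) = 48918 - 1*91 = 48918 - 91 = 48827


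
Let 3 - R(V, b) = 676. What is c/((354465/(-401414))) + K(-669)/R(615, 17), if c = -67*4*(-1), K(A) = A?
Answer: -72163497611/238554945 ≈ -302.50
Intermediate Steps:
R(V, b) = -673 (R(V, b) = 3 - 1*676 = 3 - 676 = -673)
c = 268 (c = -268*(-1) = 268)
c/((354465/(-401414))) + K(-669)/R(615, 17) = 268/((354465/(-401414))) - 669/(-673) = 268/((354465*(-1/401414))) - 669*(-1/673) = 268/(-354465/401414) + 669/673 = 268*(-401414/354465) + 669/673 = -107578952/354465 + 669/673 = -72163497611/238554945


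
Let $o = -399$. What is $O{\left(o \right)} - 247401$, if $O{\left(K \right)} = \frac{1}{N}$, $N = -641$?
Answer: $- \frac{158584042}{641} \approx -2.474 \cdot 10^{5}$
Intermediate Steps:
$O{\left(K \right)} = - \frac{1}{641}$ ($O{\left(K \right)} = \frac{1}{-641} = - \frac{1}{641}$)
$O{\left(o \right)} - 247401 = - \frac{1}{641} - 247401 = - \frac{158584042}{641}$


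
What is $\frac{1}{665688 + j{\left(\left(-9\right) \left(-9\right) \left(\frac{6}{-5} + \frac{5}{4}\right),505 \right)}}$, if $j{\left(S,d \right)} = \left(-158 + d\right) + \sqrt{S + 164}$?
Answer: $\frac{13320700}{8872052421139} - \frac{2 \sqrt{16805}}{8872052421139} \approx 1.5014 \cdot 10^{-6}$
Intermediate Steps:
$j{\left(S,d \right)} = -158 + d + \sqrt{164 + S}$ ($j{\left(S,d \right)} = \left(-158 + d\right) + \sqrt{164 + S} = -158 + d + \sqrt{164 + S}$)
$\frac{1}{665688 + j{\left(\left(-9\right) \left(-9\right) \left(\frac{6}{-5} + \frac{5}{4}\right),505 \right)}} = \frac{1}{665688 + \left(-158 + 505 + \sqrt{164 + \left(-9\right) \left(-9\right) \left(\frac{6}{-5} + \frac{5}{4}\right)}\right)} = \frac{1}{665688 + \left(-158 + 505 + \sqrt{164 + 81 \left(6 \left(- \frac{1}{5}\right) + 5 \cdot \frac{1}{4}\right)}\right)} = \frac{1}{665688 + \left(-158 + 505 + \sqrt{164 + 81 \left(- \frac{6}{5} + \frac{5}{4}\right)}\right)} = \frac{1}{665688 + \left(-158 + 505 + \sqrt{164 + 81 \cdot \frac{1}{20}}\right)} = \frac{1}{665688 + \left(-158 + 505 + \sqrt{164 + \frac{81}{20}}\right)} = \frac{1}{665688 + \left(-158 + 505 + \sqrt{\frac{3361}{20}}\right)} = \frac{1}{665688 + \left(-158 + 505 + \frac{\sqrt{16805}}{10}\right)} = \frac{1}{665688 + \left(347 + \frac{\sqrt{16805}}{10}\right)} = \frac{1}{666035 + \frac{\sqrt{16805}}{10}}$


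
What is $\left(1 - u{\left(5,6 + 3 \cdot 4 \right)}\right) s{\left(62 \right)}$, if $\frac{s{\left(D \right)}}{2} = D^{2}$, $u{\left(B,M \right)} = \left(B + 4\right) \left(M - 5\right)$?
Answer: $-891808$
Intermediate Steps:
$u{\left(B,M \right)} = \left(-5 + M\right) \left(4 + B\right)$ ($u{\left(B,M \right)} = \left(4 + B\right) \left(M - 5\right) = \left(4 + B\right) \left(-5 + M\right) = \left(-5 + M\right) \left(4 + B\right)$)
$s{\left(D \right)} = 2 D^{2}$
$\left(1 - u{\left(5,6 + 3 \cdot 4 \right)}\right) s{\left(62 \right)} = \left(1 - \left(-20 - 25 + 4 \left(6 + 3 \cdot 4\right) + 5 \left(6 + 3 \cdot 4\right)\right)\right) 2 \cdot 62^{2} = \left(1 - \left(-20 - 25 + 4 \left(6 + 12\right) + 5 \left(6 + 12\right)\right)\right) 2 \cdot 3844 = \left(1 - \left(-20 - 25 + 4 \cdot 18 + 5 \cdot 18\right)\right) 7688 = \left(1 - \left(-20 - 25 + 72 + 90\right)\right) 7688 = \left(1 - 117\right) 7688 = \left(-116\right) 7688 = -891808$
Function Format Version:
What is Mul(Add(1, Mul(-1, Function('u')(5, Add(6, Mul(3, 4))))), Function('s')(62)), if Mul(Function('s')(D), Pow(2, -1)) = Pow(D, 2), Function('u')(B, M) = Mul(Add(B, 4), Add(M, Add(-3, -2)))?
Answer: -891808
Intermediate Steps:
Function('u')(B, M) = Mul(Add(-5, M), Add(4, B)) (Function('u')(B, M) = Mul(Add(4, B), Add(M, -5)) = Mul(Add(4, B), Add(-5, M)) = Mul(Add(-5, M), Add(4, B)))
Function('s')(D) = Mul(2, Pow(D, 2))
Mul(Add(1, Mul(-1, Function('u')(5, Add(6, Mul(3, 4))))), Function('s')(62)) = Mul(Add(1, Mul(-1, Add(-20, Mul(-5, 5), Mul(4, Add(6, Mul(3, 4))), Mul(5, Add(6, Mul(3, 4)))))), Mul(2, Pow(62, 2))) = Mul(Add(1, Mul(-1, Add(-20, -25, Mul(4, Add(6, 12)), Mul(5, Add(6, 12))))), Mul(2, 3844)) = Mul(Add(1, Mul(-1, Add(-20, -25, Mul(4, 18), Mul(5, 18)))), 7688) = Mul(Add(1, Mul(-1, Add(-20, -25, 72, 90))), 7688) = Mul(Add(1, Mul(-1, 117)), 7688) = Mul(Add(1, -117), 7688) = Mul(-116, 7688) = -891808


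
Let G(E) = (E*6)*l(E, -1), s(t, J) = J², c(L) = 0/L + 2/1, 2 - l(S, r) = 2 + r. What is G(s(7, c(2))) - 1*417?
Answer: -393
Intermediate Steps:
l(S, r) = -r (l(S, r) = 2 - (2 + r) = 2 + (-2 - r) = -r)
c(L) = 2 (c(L) = 0 + 2*1 = 0 + 2 = 2)
G(E) = 6*E (G(E) = (E*6)*(-1*(-1)) = (6*E)*1 = 6*E)
G(s(7, c(2))) - 1*417 = 6*2² - 1*417 = 6*4 - 417 = 24 - 417 = -393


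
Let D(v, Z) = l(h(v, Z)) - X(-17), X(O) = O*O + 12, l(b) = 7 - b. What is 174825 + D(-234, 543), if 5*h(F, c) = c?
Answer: 872112/5 ≈ 1.7442e+5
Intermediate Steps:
h(F, c) = c/5
X(O) = 12 + O² (X(O) = O² + 12 = 12 + O²)
D(v, Z) = -294 - Z/5 (D(v, Z) = (7 - Z/5) - (12 + (-17)²) = (7 - Z/5) - (12 + 289) = (7 - Z/5) - 1*301 = (7 - Z/5) - 301 = -294 - Z/5)
174825 + D(-234, 543) = 174825 + (-294 - ⅕*543) = 174825 + (-294 - 543/5) = 174825 - 2013/5 = 872112/5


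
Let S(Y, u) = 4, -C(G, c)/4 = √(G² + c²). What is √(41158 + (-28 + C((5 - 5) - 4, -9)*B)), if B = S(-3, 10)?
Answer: √(41130 - 16*√97) ≈ 202.42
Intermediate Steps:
C(G, c) = -4*√(G² + c²)
B = 4
√(41158 + (-28 + C((5 - 5) - 4, -9)*B)) = √(41158 + (-28 - 4*√(((5 - 5) - 4)² + (-9)²)*4)) = √(41158 + (-28 - 4*√((0 - 4)² + 81)*4)) = √(41158 + (-28 - 4*√((-4)² + 81)*4)) = √(41158 + (-28 - 4*√(16 + 81)*4)) = √(41158 + (-28 - 4*√97*4)) = √(41158 + (-28 - 16*√97)) = √(41130 - 16*√97)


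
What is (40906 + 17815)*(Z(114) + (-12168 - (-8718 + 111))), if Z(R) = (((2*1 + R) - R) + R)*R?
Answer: 567421023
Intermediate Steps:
Z(R) = R*(2 + R) (Z(R) = (((2 + R) - R) + R)*R = (2 + R)*R = R*(2 + R))
(40906 + 17815)*(Z(114) + (-12168 - (-8718 + 111))) = (40906 + 17815)*(114*(2 + 114) + (-12168 - (-8718 + 111))) = 58721*(114*116 + (-12168 - 1*(-8607))) = 58721*(13224 + (-12168 + 8607)) = 58721*(13224 - 3561) = 58721*9663 = 567421023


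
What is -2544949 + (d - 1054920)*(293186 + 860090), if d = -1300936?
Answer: -2716954729205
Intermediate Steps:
-2544949 + (d - 1054920)*(293186 + 860090) = -2544949 + (-1300936 - 1054920)*(293186 + 860090) = -2544949 - 2355856*1153276 = -2544949 - 2716952184256 = -2716954729205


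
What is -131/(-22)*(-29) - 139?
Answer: -6857/22 ≈ -311.68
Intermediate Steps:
-131/(-22)*(-29) - 139 = -131*(-1/22)*(-29) - 139 = (131/22)*(-29) - 139 = -3799/22 - 139 = -6857/22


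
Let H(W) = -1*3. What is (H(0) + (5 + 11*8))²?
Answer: 8100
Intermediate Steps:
H(W) = -3
(H(0) + (5 + 11*8))² = (-3 + (5 + 11*8))² = (-3 + (5 + 88))² = (-3 + 93)² = 90² = 8100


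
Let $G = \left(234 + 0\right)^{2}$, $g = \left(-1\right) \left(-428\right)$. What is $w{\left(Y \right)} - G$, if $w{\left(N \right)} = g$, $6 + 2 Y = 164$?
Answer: $-54328$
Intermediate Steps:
$Y = 79$ ($Y = -3 + \frac{1}{2} \cdot 164 = -3 + 82 = 79$)
$g = 428$
$w{\left(N \right)} = 428$
$G = 54756$ ($G = 234^{2} = 54756$)
$w{\left(Y \right)} - G = 428 - 54756 = -54328$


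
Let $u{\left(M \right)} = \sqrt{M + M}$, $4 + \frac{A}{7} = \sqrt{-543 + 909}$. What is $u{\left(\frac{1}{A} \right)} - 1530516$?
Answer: $-1530516 + \frac{\sqrt{14}}{7 \sqrt{-4 + \sqrt{366}}} \approx -1.5305 \cdot 10^{6}$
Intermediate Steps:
$A = -28 + 7 \sqrt{366}$ ($A = -28 + 7 \sqrt{-543 + 909} = -28 + 7 \sqrt{366} \approx 105.92$)
$u{\left(M \right)} = \sqrt{2} \sqrt{M}$ ($u{\left(M \right)} = \sqrt{2 M} = \sqrt{2} \sqrt{M}$)
$u{\left(\frac{1}{A} \right)} - 1530516 = \sqrt{2} \sqrt{\frac{1}{-28 + 7 \sqrt{366}}} - 1530516 = \frac{\sqrt{2}}{\sqrt{-28 + 7 \sqrt{366}}} - 1530516 = -1530516 + \frac{\sqrt{2}}{\sqrt{-28 + 7 \sqrt{366}}}$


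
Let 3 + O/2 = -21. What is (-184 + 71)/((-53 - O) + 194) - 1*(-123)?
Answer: 23134/189 ≈ 122.40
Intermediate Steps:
O = -48 (O = -6 + 2*(-21) = -6 - 42 = -48)
(-184 + 71)/((-53 - O) + 194) - 1*(-123) = (-184 + 71)/((-53 - 1*(-48)) + 194) - 1*(-123) = -113/((-53 + 48) + 194) + 123 = -113/(-5 + 194) + 123 = -113/189 + 123 = 23134/189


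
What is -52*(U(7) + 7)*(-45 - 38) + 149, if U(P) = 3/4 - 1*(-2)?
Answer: 42230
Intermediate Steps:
U(P) = 11/4 (U(P) = 3*(1/4) + 2 = 3/4 + 2 = 11/4)
-52*(U(7) + 7)*(-45 - 38) + 149 = -52*(11/4 + 7)*(-45 - 38) + 149 = -507*(-83) + 149 = -52*(-3237/4) + 149 = 42081 + 149 = 42230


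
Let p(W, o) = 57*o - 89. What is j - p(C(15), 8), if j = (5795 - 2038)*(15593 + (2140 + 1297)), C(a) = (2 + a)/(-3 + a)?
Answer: 71495343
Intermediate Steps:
C(a) = (2 + a)/(-3 + a)
j = 71495710 (j = 3757*(15593 + 3437) = 3757*19030 = 71495710)
p(W, o) = -89 + 57*o
j - p(C(15), 8) = 71495710 - (-89 + 57*8) = 71495710 - (-89 + 456) = 71495710 - 1*367 = 71495710 - 367 = 71495343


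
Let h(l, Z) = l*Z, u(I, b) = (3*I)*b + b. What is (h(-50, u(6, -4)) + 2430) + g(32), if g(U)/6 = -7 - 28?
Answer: 6020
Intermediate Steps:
u(I, b) = b + 3*I*b (u(I, b) = 3*I*b + b = b + 3*I*b)
g(U) = -210 (g(U) = 6*(-7 - 28) = 6*(-35) = -210)
h(l, Z) = Z*l
(h(-50, u(6, -4)) + 2430) + g(32) = (-4*(1 + 3*6)*(-50) + 2430) - 210 = (-4*(1 + 18)*(-50) + 2430) - 210 = (-4*19*(-50) + 2430) - 210 = (-76*(-50) + 2430) - 210 = (3800 + 2430) - 210 = 6230 - 210 = 6020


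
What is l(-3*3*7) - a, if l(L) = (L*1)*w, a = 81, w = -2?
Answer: 45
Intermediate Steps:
l(L) = -2*L (l(L) = (L*1)*(-2) = L*(-2) = -2*L)
l(-3*3*7) - a = -2*(-3*3)*7 - 1*81 = -(-18)*7 - 81 = -2*(-63) - 81 = 126 - 81 = 45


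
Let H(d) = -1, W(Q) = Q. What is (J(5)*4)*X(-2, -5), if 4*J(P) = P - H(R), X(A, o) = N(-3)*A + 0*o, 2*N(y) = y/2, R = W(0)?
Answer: 9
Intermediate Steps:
R = 0
N(y) = y/4 (N(y) = (y/2)/2 = y/4)
X(A, o) = -3*A/4 (X(A, o) = ((¼)*(-3))*A + 0*o = -3*A/4 + 0 = -3*A/4)
J(P) = ¼ + P/4 (J(P) = (P - 1*(-1))/4 = (P + 1)/4 = (1 + P)/4 = ¼ + P/4)
(J(5)*4)*X(-2, -5) = ((¼ + (¼)*5)*4)*(-¾*(-2)) = ((¼ + 5/4)*4)*(3/2) = ((3/2)*4)*(3/2) = 6*(3/2) = 9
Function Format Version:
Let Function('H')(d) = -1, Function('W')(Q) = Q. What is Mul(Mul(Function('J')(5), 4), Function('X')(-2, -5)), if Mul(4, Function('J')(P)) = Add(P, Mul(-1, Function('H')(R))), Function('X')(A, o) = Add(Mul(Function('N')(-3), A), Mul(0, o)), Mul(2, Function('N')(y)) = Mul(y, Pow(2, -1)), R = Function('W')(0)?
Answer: 9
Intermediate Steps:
R = 0
Function('N')(y) = Mul(Rational(1, 4), y) (Function('N')(y) = Mul(Rational(1, 2), Mul(y, Pow(2, -1))) = Mul(Rational(1, 2), Mul(y, Rational(1, 2))) = Mul(Rational(1, 2), Mul(Rational(1, 2), y)) = Mul(Rational(1, 4), y))
Function('X')(A, o) = Mul(Rational(-3, 4), A) (Function('X')(A, o) = Add(Mul(Mul(Rational(1, 4), -3), A), Mul(0, o)) = Add(Mul(Rational(-3, 4), A), 0) = Mul(Rational(-3, 4), A))
Function('J')(P) = Add(Rational(1, 4), Mul(Rational(1, 4), P)) (Function('J')(P) = Mul(Rational(1, 4), Add(P, Mul(-1, -1))) = Mul(Rational(1, 4), Add(P, 1)) = Mul(Rational(1, 4), Add(1, P)) = Add(Rational(1, 4), Mul(Rational(1, 4), P)))
Mul(Mul(Function('J')(5), 4), Function('X')(-2, -5)) = Mul(Mul(Add(Rational(1, 4), Mul(Rational(1, 4), 5)), 4), Mul(Rational(-3, 4), -2)) = Mul(Mul(Add(Rational(1, 4), Rational(5, 4)), 4), Rational(3, 2)) = Mul(Mul(Rational(3, 2), 4), Rational(3, 2)) = Mul(6, Rational(3, 2)) = 9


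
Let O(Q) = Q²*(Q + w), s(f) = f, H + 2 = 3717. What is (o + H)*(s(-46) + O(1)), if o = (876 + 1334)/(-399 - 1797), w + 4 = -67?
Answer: -236521970/549 ≈ -4.3082e+5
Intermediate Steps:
H = 3715 (H = -2 + 3717 = 3715)
w = -71 (w = -4 - 67 = -71)
O(Q) = Q²*(-71 + Q) (O(Q) = Q²*(Q - 71) = Q²*(-71 + Q))
o = -1105/1098 (o = 2210/(-2196) = 2210*(-1/2196) = -1105/1098 ≈ -1.0064)
(o + H)*(s(-46) + O(1)) = (-1105/1098 + 3715)*(-46 + 1²*(-71 + 1)) = 4077965*(-46 + 1*(-70))/1098 = 4077965*(-46 - 70)/1098 = (4077965/1098)*(-116) = -236521970/549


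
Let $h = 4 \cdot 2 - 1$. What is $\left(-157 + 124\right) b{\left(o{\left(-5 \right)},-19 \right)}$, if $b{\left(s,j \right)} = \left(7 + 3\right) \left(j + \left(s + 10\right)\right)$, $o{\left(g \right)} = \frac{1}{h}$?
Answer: $\frac{20460}{7} \approx 2922.9$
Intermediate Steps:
$h = 7$ ($h = 8 - 1 = 7$)
$o{\left(g \right)} = \frac{1}{7}$
$b{\left(s,j \right)} = 100 + 10 j + 10 s$ ($b{\left(s,j \right)} = 10 \left(j + \left(10 + s\right)\right) = 10 \left(10 + j + s\right) = 100 + 10 j + 10 s$)
$\left(-157 + 124\right) b{\left(o{\left(-5 \right)},-19 \right)} = \left(-157 + 124\right) \left(100 + 10 \left(-19\right) + 10 \cdot \frac{1}{7}\right) = - 33 \left(100 - 190 + \frac{10}{7}\right) = \left(-33\right) \left(- \frac{620}{7}\right) = \frac{20460}{7}$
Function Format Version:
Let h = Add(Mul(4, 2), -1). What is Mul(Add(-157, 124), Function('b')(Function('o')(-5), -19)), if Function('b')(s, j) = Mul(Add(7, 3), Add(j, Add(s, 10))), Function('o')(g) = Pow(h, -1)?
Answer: Rational(20460, 7) ≈ 2922.9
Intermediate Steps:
h = 7 (h = Add(8, -1) = 7)
Function('o')(g) = Rational(1, 7) (Function('o')(g) = Pow(7, -1) = Rational(1, 7))
Function('b')(s, j) = Add(100, Mul(10, j), Mul(10, s)) (Function('b')(s, j) = Mul(10, Add(j, Add(10, s))) = Mul(10, Add(10, j, s)) = Add(100, Mul(10, j), Mul(10, s)))
Mul(Add(-157, 124), Function('b')(Function('o')(-5), -19)) = Mul(Add(-157, 124), Add(100, Mul(10, -19), Mul(10, Rational(1, 7)))) = Mul(-33, Add(100, -190, Rational(10, 7))) = Mul(-33, Rational(-620, 7)) = Rational(20460, 7)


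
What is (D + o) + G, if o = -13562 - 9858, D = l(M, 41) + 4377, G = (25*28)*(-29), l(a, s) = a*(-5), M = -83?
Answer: -38928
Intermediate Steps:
l(a, s) = -5*a
G = -20300 (G = 700*(-29) = -20300)
D = 4792 (D = -5*(-83) + 4377 = 415 + 4377 = 4792)
o = -23420
(D + o) + G = (4792 - 23420) - 20300 = -18628 - 20300 = -38928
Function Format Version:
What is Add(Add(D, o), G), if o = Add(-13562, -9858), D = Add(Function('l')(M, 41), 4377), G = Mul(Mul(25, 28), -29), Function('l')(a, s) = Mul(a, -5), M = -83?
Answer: -38928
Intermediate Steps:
Function('l')(a, s) = Mul(-5, a)
G = -20300 (G = Mul(700, -29) = -20300)
D = 4792 (D = Add(Mul(-5, -83), 4377) = Add(415, 4377) = 4792)
o = -23420
Add(Add(D, o), G) = Add(Add(4792, -23420), -20300) = Add(-18628, -20300) = -38928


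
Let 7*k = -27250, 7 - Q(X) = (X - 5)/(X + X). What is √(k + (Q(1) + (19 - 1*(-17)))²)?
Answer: 5*I*√3661/7 ≈ 43.219*I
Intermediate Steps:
Q(X) = 7 - (-5 + X)/(2*X) (Q(X) = 7 - (X - 5)/(X + X) = 7 - (-5 + X)/(2*X))
k = -27250/7 (k = (⅐)*(-27250) = -27250/7 ≈ -3892.9)
√(k + (Q(1) + (19 - 1*(-17)))²) = √(-27250/7 + ((½)*(5 + 13*1)/1 + (19 - 1*(-17)))²) = √(-27250/7 + ((½)*1*(5 + 13) + (19 + 17))²) = √(-27250/7 + ((½)*1*18 + 36)²) = √(-27250/7 + (9 + 36)²) = √(-27250/7 + 45²) = √(-27250/7 + 2025) = √(-13075/7) = 5*I*√3661/7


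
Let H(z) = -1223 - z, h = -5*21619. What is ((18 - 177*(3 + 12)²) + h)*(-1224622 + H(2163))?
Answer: 181624839216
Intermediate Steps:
h = -108095
((18 - 177*(3 + 12)²) + h)*(-1224622 + H(2163)) = ((18 - 177*(3 + 12)²) - 108095)*(-1224622 + (-1223 - 1*2163)) = ((18 - 177*15²) - 108095)*(-1224622 + (-1223 - 2163)) = ((18 - 177*225) - 108095)*(-1224622 - 3386) = ((18 - 39825) - 108095)*(-1228008) = (-39807 - 108095)*(-1228008) = -147902*(-1228008) = 181624839216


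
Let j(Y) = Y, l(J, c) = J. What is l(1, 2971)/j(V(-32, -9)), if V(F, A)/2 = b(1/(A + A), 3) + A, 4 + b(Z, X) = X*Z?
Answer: -3/79 ≈ -0.037975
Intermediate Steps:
b(Z, X) = -4 + X*Z
V(F, A) = -8 + 2*A + 3/A (V(F, A) = 2*((-4 + 3/(A + A)) + A) = 2*((-4 + 3/((2*A))) + A) = 2*((-4 + 3*(1/(2*A))) + A) = 2*((-4 + 3/(2*A)) + A) = 2*(-4 + A + 3/(2*A)) = -8 + 2*A + 3/A)
l(1, 2971)/j(V(-32, -9)) = 1/(-8 + 2*(-9) + 3/(-9)) = 1/(-8 - 18 + 3*(-1/9)) = 1/(-8 - 18 - 1/3) = 1/(-79/3) = 1*(-3/79) = -3/79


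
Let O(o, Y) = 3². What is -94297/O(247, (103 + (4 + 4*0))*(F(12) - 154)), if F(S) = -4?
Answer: -94297/9 ≈ -10477.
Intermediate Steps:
O(o, Y) = 9
-94297/O(247, (103 + (4 + 4*0))*(F(12) - 154)) = -94297/9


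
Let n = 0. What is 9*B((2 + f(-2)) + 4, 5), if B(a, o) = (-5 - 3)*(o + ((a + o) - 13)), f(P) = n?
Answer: -216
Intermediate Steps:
f(P) = 0
B(a, o) = 104 - 16*o - 8*a (B(a, o) = -8*(o + (-13 + a + o)) = -8*(-13 + a + 2*o) = 104 - 16*o - 8*a)
9*B((2 + f(-2)) + 4, 5) = 9*(104 - 16*5 - 8*((2 + 0) + 4)) = 9*(104 - 80 - 8*(2 + 4)) = 9*(104 - 80 - 8*6) = 9*(104 - 80 - 48) = 9*(-24) = -216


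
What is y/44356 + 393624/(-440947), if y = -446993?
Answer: -16504600655/1504511164 ≈ -10.970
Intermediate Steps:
y/44356 + 393624/(-440947) = -446993/44356 + 393624/(-440947) = -446993*1/44356 + 393624*(-1/440947) = -446993/44356 - 393624/440947 = -16504600655/1504511164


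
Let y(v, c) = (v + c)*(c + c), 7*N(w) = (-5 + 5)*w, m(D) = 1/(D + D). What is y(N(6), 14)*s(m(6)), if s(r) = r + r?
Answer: 196/3 ≈ 65.333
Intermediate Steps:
m(D) = 1/(2*D)
N(w) = 0 (N(w) = ((-5 + 5)*w)/7 = (0*w)/7 = (1/7)*0 = 0)
y(v, c) = 2*c*(c + v) (y(v, c) = (c + v)*(2*c) = 2*c*(c + v))
s(r) = 2*r
y(N(6), 14)*s(m(6)) = (2*14*(14 + 0))*(2*((1/2)/6)) = (2*14*14)*(2*((1/2)*(1/6))) = 392*(2*(1/12)) = 392*(1/6) = 196/3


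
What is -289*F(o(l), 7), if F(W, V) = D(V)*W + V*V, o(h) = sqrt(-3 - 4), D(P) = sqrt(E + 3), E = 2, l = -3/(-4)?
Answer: -14161 - 289*I*sqrt(35) ≈ -14161.0 - 1709.7*I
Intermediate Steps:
l = 3/4 (l = -3*(-1/4) = 3/4 ≈ 0.75000)
D(P) = sqrt(5) (D(P) = sqrt(2 + 3) = sqrt(5))
o(h) = I*sqrt(7) (o(h) = sqrt(-7) = I*sqrt(7))
F(W, V) = V**2 + W*sqrt(5) (F(W, V) = sqrt(5)*W + V*V = W*sqrt(5) + V**2 = V**2 + W*sqrt(5))
-289*F(o(l), 7) = -289*(7**2 + (I*sqrt(7))*sqrt(5)) = -289*(49 + I*sqrt(35)) = -14161 - 289*I*sqrt(35)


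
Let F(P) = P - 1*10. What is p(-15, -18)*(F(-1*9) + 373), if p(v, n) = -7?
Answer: -2478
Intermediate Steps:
F(P) = -10 + P (F(P) = P - 10 = -10 + P)
p(-15, -18)*(F(-1*9) + 373) = -7*((-10 - 1*9) + 373) = -7*((-10 - 9) + 373) = -7*(-19 + 373) = -7*354 = -2478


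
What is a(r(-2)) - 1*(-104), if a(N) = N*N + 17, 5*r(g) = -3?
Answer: 3034/25 ≈ 121.36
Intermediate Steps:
r(g) = -3/5 (r(g) = (1/5)*(-3) = -3/5)
a(N) = 17 + N**2 (a(N) = N**2 + 17 = 17 + N**2)
a(r(-2)) - 1*(-104) = (17 + (-3/5)**2) - 1*(-104) = (17 + 9/25) + 104 = 434/25 + 104 = 3034/25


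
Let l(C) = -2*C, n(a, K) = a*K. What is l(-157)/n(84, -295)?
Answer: -157/12390 ≈ -0.012672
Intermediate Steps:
n(a, K) = K*a
l(-157)/n(84, -295) = (-2*(-157))/((-295*84)) = 314/(-24780) = 314*(-1/24780) = -157/12390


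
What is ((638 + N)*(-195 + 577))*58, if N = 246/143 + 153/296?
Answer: 150106672901/10582 ≈ 1.4185e+7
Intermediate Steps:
N = 94695/42328 (N = 246*(1/143) + 153*(1/296) = 246/143 + 153/296 = 94695/42328 ≈ 2.2372)
((638 + N)*(-195 + 577))*58 = ((638 + 94695/42328)*(-195 + 577))*58 = ((27099959/42328)*382)*58 = (5176092169/21164)*58 = 150106672901/10582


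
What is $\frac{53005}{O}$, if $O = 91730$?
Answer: $\frac{10601}{18346} \approx 0.57784$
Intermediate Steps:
$\frac{53005}{O} = \frac{53005}{91730} = 53005 \cdot \frac{1}{91730} = \frac{10601}{18346}$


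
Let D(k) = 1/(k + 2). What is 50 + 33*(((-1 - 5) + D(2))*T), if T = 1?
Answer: -559/4 ≈ -139.75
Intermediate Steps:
D(k) = 1/(2 + k)
50 + 33*(((-1 - 5) + D(2))*T) = 50 + 33*(((-1 - 5) + 1/(2 + 2))*1) = 50 + 33*((-6 + 1/4)*1) = 50 + 33*((-6 + ¼)*1) = 50 + 33*(-23/4*1) = 50 + 33*(-23/4) = 50 - 759/4 = -559/4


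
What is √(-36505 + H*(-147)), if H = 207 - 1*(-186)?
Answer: 14*I*√481 ≈ 307.04*I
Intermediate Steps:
H = 393 (H = 207 + 186 = 393)
√(-36505 + H*(-147)) = √(-36505 + 393*(-147)) = √(-36505 - 57771) = √(-94276) = 14*I*√481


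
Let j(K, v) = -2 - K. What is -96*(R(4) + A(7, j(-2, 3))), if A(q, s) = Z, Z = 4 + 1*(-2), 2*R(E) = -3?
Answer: -48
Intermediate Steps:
R(E) = -3/2 (R(E) = (1/2)*(-3) = -3/2)
Z = 2 (Z = 4 - 2 = 2)
A(q, s) = 2
-96*(R(4) + A(7, j(-2, 3))) = -96*(-3/2 + 2) = -96*1/2 = -48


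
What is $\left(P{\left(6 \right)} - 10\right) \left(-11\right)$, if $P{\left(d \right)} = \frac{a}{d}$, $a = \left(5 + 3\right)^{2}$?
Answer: $- \frac{22}{3} \approx -7.3333$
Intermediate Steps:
$a = 64$ ($a = 8^{2} = 64$)
$P{\left(d \right)} = \frac{64}{d}$
$\left(P{\left(6 \right)} - 10\right) \left(-11\right) = \left(\frac{64}{6} - 10\right) \left(-11\right) = \left(64 \cdot \frac{1}{6} - 10\right) \left(-11\right) = \left(\frac{32}{3} - 10\right) \left(-11\right) = \frac{2}{3} \left(-11\right) = - \frac{22}{3}$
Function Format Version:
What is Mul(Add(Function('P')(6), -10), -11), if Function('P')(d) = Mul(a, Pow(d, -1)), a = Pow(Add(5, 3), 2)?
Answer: Rational(-22, 3) ≈ -7.3333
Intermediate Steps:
a = 64 (a = Pow(8, 2) = 64)
Function('P')(d) = Mul(64, Pow(d, -1))
Mul(Add(Function('P')(6), -10), -11) = Mul(Add(Mul(64, Pow(6, -1)), -10), -11) = Mul(Add(Mul(64, Rational(1, 6)), -10), -11) = Mul(Add(Rational(32, 3), -10), -11) = Mul(Rational(2, 3), -11) = Rational(-22, 3)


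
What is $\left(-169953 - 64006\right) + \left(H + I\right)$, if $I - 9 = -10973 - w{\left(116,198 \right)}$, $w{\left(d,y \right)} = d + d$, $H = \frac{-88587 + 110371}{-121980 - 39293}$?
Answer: $- \frac{5648129157}{23039} \approx -2.4516 \cdot 10^{5}$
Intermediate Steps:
$H = - \frac{3112}{23039}$ ($H = \frac{21784}{-161273} = 21784 \left(- \frac{1}{161273}\right) = - \frac{3112}{23039} \approx -0.13508$)
$w{\left(d,y \right)} = 2 d$
$I = -11196$ ($I = 9 - \left(10973 + 2 \cdot 116\right) = 9 - 11205 = -11196$)
$\left(-169953 - 64006\right) + \left(H + I\right) = \left(-169953 - 64006\right) - \frac{257947756}{23039} = -233959 - \frac{257947756}{23039} = - \frac{5648129157}{23039}$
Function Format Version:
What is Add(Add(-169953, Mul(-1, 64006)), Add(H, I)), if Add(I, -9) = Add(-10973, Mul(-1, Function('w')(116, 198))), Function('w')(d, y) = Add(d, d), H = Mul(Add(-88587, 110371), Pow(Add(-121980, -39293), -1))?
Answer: Rational(-5648129157, 23039) ≈ -2.4516e+5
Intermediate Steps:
H = Rational(-3112, 23039) (H = Mul(21784, Pow(-161273, -1)) = Mul(21784, Rational(-1, 161273)) = Rational(-3112, 23039) ≈ -0.13508)
Function('w')(d, y) = Mul(2, d)
I = -11196 (I = Add(9, Add(-10973, Mul(-1, Mul(2, 116)))) = Add(9, Add(-10973, Mul(-1, 232))) = Add(9, Add(-10973, -232)) = Add(9, -11205) = -11196)
Add(Add(-169953, Mul(-1, 64006)), Add(H, I)) = Add(Add(-169953, Mul(-1, 64006)), Add(Rational(-3112, 23039), -11196)) = Add(Add(-169953, -64006), Rational(-257947756, 23039)) = Add(-233959, Rational(-257947756, 23039)) = Rational(-5648129157, 23039)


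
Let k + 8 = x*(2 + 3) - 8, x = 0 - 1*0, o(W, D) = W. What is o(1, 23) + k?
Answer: -15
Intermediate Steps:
x = 0 (x = 0 + 0 = 0)
k = -16 (k = -8 + (0*(2 + 3) - 8) = -8 + (0*5 - 8) = -8 + (0 - 8) = -8 - 8 = -16)
o(1, 23) + k = 1 - 16 = -15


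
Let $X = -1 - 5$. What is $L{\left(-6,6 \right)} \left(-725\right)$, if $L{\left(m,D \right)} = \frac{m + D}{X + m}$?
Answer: $0$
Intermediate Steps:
$X = -6$
$L{\left(m,D \right)} = \frac{D + m}{-6 + m}$ ($L{\left(m,D \right)} = \frac{m + D}{-6 + m} = \frac{D + m}{-6 + m}$)
$L{\left(-6,6 \right)} \left(-725\right) = \frac{6 - 6}{-6 - 6} \left(-725\right) = \frac{1}{-12} \cdot 0 \left(-725\right) = \left(- \frac{1}{12}\right) 0 \left(-725\right) = 0 \left(-725\right) = 0$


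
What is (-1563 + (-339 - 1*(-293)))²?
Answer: 2588881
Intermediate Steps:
(-1563 + (-339 - 1*(-293)))² = (-1563 + (-339 + 293))² = (-1563 - 46)² = (-1609)² = 2588881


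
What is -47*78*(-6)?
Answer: 21996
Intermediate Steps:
-47*78*(-6) = -3666*(-6) = 21996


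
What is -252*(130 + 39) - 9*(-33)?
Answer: -42291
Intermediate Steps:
-252*(130 + 39) - 9*(-33) = -252*169 + 297 = -42588 + 297 = -42291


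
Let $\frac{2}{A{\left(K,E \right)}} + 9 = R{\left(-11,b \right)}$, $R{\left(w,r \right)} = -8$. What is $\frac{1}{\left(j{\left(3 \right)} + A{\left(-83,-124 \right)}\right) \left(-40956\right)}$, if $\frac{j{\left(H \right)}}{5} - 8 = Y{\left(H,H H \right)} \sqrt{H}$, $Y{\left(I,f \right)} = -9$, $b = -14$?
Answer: $\frac{1921}{8846434566} + \frac{1445 \sqrt{3}}{5897623044} \approx 6.4153 \cdot 10^{-7}$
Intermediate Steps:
$j{\left(H \right)} = 40 - 45 \sqrt{H}$ ($j{\left(H \right)} = 40 + 5 \left(- 9 \sqrt{H}\right) = 40 - 45 \sqrt{H}$)
$A{\left(K,E \right)} = - \frac{2}{17}$ ($A{\left(K,E \right)} = \frac{2}{-9 - 8} = \frac{2}{-17} = 2 \left(- \frac{1}{17}\right) = - \frac{2}{17}$)
$\frac{1}{\left(j{\left(3 \right)} + A{\left(-83,-124 \right)}\right) \left(-40956\right)} = \frac{1}{\left(\left(40 - 45 \sqrt{3}\right) - \frac{2}{17}\right) \left(-40956\right)} = \frac{1}{\frac{678}{17} - 45 \sqrt{3}} \left(- \frac{1}{40956}\right) = - \frac{1}{40956 \left(\frac{678}{17} - 45 \sqrt{3}\right)}$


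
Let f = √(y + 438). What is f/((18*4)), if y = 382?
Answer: √205/36 ≈ 0.39772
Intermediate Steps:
f = 2*√205 (f = √(382 + 438) = √820 = 2*√205 ≈ 28.636)
f/((18*4)) = (2*√205)/((18*4)) = (2*√205)/72 = (2*√205)*(1/72) = √205/36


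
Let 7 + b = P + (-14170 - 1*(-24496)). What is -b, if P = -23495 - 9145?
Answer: 22321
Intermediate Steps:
P = -32640
b = -22321 (b = -7 + (-32640 + (-14170 - 1*(-24496))) = -7 + (-32640 + (-14170 + 24496)) = -7 + (-32640 + 10326) = -7 - 22314 = -22321)
-b = -1*(-22321) = 22321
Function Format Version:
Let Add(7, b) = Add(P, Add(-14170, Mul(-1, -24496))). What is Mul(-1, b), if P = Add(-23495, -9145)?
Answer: 22321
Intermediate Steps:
P = -32640
b = -22321 (b = Add(-7, Add(-32640, Add(-14170, Mul(-1, -24496)))) = Add(-7, Add(-32640, Add(-14170, 24496))) = Add(-7, Add(-32640, 10326)) = Add(-7, -22314) = -22321)
Mul(-1, b) = Mul(-1, -22321) = 22321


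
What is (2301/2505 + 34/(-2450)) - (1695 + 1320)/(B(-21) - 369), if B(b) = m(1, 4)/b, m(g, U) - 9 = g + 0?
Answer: 14388670809/1587297425 ≈ 9.0649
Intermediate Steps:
m(g, U) = 9 + g (m(g, U) = 9 + (g + 0) = 9 + g)
B(b) = 10/b (B(b) = (9 + 1)/b = 10/b)
(2301/2505 + 34/(-2450)) - (1695 + 1320)/(B(-21) - 369) = (2301/2505 + 34/(-2450)) - (1695 + 1320)/(10/(-21) - 369) = (2301*(1/2505) + 34*(-1/2450)) - 3015/(10*(-1/21) - 369) = (767/835 - 17/1225) - 3015/(-10/21 - 369) = 185076/204575 - 3015/(-7759/21) = 185076/204575 - 3015*(-21)/7759 = 185076/204575 - 1*(-63315/7759) = 185076/204575 + 63315/7759 = 14388670809/1587297425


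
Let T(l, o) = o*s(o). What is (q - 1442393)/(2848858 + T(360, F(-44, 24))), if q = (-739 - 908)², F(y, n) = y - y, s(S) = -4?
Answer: 635108/1424429 ≈ 0.44587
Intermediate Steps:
F(y, n) = 0
T(l, o) = -4*o (T(l, o) = o*(-4) = -4*o)
q = 2712609 (q = (-1647)² = 2712609)
(q - 1442393)/(2848858 + T(360, F(-44, 24))) = (2712609 - 1442393)/(2848858 - 4*0) = 1270216/(2848858 + 0) = 1270216/2848858 = 1270216*(1/2848858) = 635108/1424429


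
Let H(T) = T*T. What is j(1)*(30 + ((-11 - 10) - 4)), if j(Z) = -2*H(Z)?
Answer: -10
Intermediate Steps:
H(T) = T**2
j(Z) = -2*Z**2
j(1)*(30 + ((-11 - 10) - 4)) = (-2*1**2)*(30 + ((-11 - 10) - 4)) = (-2*1)*(30 + (-21 - 4)) = -2*(30 - 25) = -2*5 = -10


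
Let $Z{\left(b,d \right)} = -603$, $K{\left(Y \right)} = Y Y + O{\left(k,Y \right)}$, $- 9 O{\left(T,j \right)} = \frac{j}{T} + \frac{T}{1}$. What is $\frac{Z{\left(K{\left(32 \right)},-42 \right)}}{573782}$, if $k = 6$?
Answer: $- \frac{603}{573782} \approx -0.0010509$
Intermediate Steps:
$O{\left(T,j \right)} = - \frac{T}{9} - \frac{j}{9 T}$ ($O{\left(T,j \right)} = - \frac{\frac{j}{T} + \frac{T}{1}}{9} = - \frac{\frac{j}{T} + T 1}{9} = - \frac{\frac{j}{T} + T}{9} = - \frac{T + \frac{j}{T}}{9} = - \frac{T}{9} - \frac{j}{9 T}$)
$K{\left(Y \right)} = - \frac{2}{3} + Y^{2} - \frac{Y}{54}$ ($K{\left(Y \right)} = Y Y + \frac{- Y - 6^{2}}{9 \cdot 6} = Y^{2} + \frac{1}{9} \cdot \frac{1}{6} \left(- Y - 36\right) = Y^{2} + \frac{1}{9} \cdot \frac{1}{6} \left(-36 - Y\right) = Y^{2} - \left(\frac{2}{3} + \frac{Y}{54}\right) = - \frac{2}{3} + Y^{2} - \frac{Y}{54}$)
$\frac{Z{\left(K{\left(32 \right)},-42 \right)}}{573782} = - \frac{603}{573782}$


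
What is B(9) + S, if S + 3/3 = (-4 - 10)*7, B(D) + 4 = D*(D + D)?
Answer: 59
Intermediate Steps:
B(D) = -4 + 2*D**2 (B(D) = -4 + D*(D + D) = -4 + D*(2*D) = -4 + 2*D**2)
S = -99 (S = -1 + (-4 - 10)*7 = -1 - 14*7 = -1 - 98 = -99)
B(9) + S = (-4 + 2*9**2) - 99 = (-4 + 2*81) - 99 = (-4 + 162) - 99 = 158 - 99 = 59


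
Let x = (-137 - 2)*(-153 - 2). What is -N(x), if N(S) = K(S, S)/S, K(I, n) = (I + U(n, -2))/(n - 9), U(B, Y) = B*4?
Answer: -5/21536 ≈ -0.00023217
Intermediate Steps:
U(B, Y) = 4*B
x = 21545 (x = -139*(-155) = 21545)
K(I, n) = (I + 4*n)/(-9 + n) (K(I, n) = (I + 4*n)/(n - 9) = (I + 4*n)/(-9 + n))
N(S) = 5/(-9 + S) (N(S) = ((S + 4*S)/(-9 + S))/S = ((5*S)/(-9 + S))/S = (5*S/(-9 + S))/S = 5/(-9 + S))
-N(x) = -5/(-9 + 21545) = -5/21536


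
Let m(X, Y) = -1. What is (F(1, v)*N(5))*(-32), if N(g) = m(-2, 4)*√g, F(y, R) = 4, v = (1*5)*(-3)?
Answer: 128*√5 ≈ 286.22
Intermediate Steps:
v = -15 (v = 5*(-3) = -15)
N(g) = -√g
(F(1, v)*N(5))*(-32) = (4*(-√5))*(-32) = -4*√5*(-32) = 128*√5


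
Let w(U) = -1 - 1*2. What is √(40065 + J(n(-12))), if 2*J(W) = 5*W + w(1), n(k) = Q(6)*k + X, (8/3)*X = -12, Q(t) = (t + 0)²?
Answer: 3*√17321/2 ≈ 197.41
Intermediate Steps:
Q(t) = t²
X = -9/2 (X = (3/8)*(-12) = -9/2 ≈ -4.5000)
w(U) = -3 (w(U) = -1 - 2 = -3)
n(k) = -9/2 + 36*k (n(k) = 6²*k - 9/2 = 36*k - 9/2 = -9/2 + 36*k)
J(W) = -3/2 + 5*W/2 (J(W) = (5*W - 3)/2 = (-3 + 5*W)/2 = -3/2 + 5*W/2)
√(40065 + J(n(-12))) = √(40065 + (-3/2 + 5*(-9/2 + 36*(-12))/2)) = √(40065 + (-3/2 + 5*(-9/2 - 432)/2)) = √(40065 + (-3/2 + (5/2)*(-873/2))) = √(40065 + (-3/2 - 4365/4)) = √(40065 - 4371/4) = √(155889/4) = 3*√17321/2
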